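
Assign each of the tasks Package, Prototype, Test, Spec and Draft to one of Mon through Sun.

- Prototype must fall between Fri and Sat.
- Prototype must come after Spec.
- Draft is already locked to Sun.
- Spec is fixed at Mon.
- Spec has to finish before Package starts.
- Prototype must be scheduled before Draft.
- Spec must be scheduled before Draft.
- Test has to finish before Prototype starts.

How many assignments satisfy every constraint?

Splitting on Prototype: it can be Fri (24), Sat (30). Listing each branch's schedules as (Package, Test, Spec, Draft):
Prototype=Fri: (Tue,Mon,Mon,Sun) (Tue,Tue,Mon,Sun) (Tue,Wed,Mon,Sun) (Tue,Thu,Mon,Sun) (Wed,Mon,Mon,Sun) (Wed,Tue,Mon,Sun) (Wed,Wed,Mon,Sun) (Wed,Thu,Mon,Sun) (Thu,Mon,Mon,Sun) (Thu,Tue,Mon,Sun) (Thu,Wed,Mon,Sun) (Thu,Thu,Mon,Sun) (Fri,Mon,Mon,Sun) (Fri,Tue,Mon,Sun) (Fri,Wed,Mon,Sun) (Fri,Thu,Mon,Sun) (Sat,Mon,Mon,Sun) (Sat,Tue,Mon,Sun) (Sat,Wed,Mon,Sun) (Sat,Thu,Mon,Sun) (Sun,Mon,Mon,Sun) (Sun,Tue,Mon,Sun) (Sun,Wed,Mon,Sun) (Sun,Thu,Mon,Sun) — 24.
Prototype=Sat: (Tue,Mon,Mon,Sun) (Tue,Tue,Mon,Sun) (Tue,Wed,Mon,Sun) (Tue,Thu,Mon,Sun) (Tue,Fri,Mon,Sun) (Wed,Mon,Mon,Sun) (Wed,Tue,Mon,Sun) (Wed,Wed,Mon,Sun) (Wed,Thu,Mon,Sun) (Wed,Fri,Mon,Sun) (Thu,Mon,Mon,Sun) (Thu,Tue,Mon,Sun) (Thu,Wed,Mon,Sun) (Thu,Thu,Mon,Sun) (Thu,Fri,Mon,Sun) (Fri,Mon,Mon,Sun) (Fri,Tue,Mon,Sun) (Fri,Wed,Mon,Sun) (Fri,Thu,Mon,Sun) (Fri,Fri,Mon,Sun) (Sat,Mon,Mon,Sun) (Sat,Tue,Mon,Sun) (Sat,Wed,Mon,Sun) (Sat,Thu,Mon,Sun) (Sat,Fri,Mon,Sun) (Sun,Mon,Mon,Sun) (Sun,Tue,Mon,Sun) (Sun,Wed,Mon,Sun) (Sun,Thu,Mon,Sun) (Sun,Fri,Mon,Sun) — 30.
Summing: 24 + 30 = 54.

54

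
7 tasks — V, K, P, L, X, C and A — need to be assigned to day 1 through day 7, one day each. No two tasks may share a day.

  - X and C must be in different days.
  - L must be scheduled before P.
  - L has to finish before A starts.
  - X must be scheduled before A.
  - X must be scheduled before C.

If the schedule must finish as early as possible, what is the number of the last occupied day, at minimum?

day 7

The precedence chain requires at least 2 distinct days.
With at most 1 per day and 7 tasks, at least 7 days are needed.
7 works (last occupied day: day 7): for example P in day 4, V in day 6, A in day 3, X in day 2, K in day 7, L in day 1, C in day 5.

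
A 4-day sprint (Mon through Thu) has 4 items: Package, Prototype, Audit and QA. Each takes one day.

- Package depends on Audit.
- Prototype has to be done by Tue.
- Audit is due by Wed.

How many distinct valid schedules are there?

48

Splitting on Package: it can be Tue (8), Wed (16), Thu (24). Listing each branch's schedules as (Prototype, Audit, QA):
Package=Tue: (Mon,Mon,Mon) (Mon,Mon,Tue) (Mon,Mon,Wed) (Mon,Mon,Thu) (Tue,Mon,Mon) (Tue,Mon,Tue) (Tue,Mon,Wed) (Tue,Mon,Thu) — 8.
Package=Wed: (Mon,Mon,Mon) (Mon,Mon,Tue) (Mon,Mon,Wed) (Mon,Mon,Thu) (Mon,Tue,Mon) (Mon,Tue,Tue) (Mon,Tue,Wed) (Mon,Tue,Thu) (Tue,Mon,Mon) (Tue,Mon,Tue) (Tue,Mon,Wed) (Tue,Mon,Thu) (Tue,Tue,Mon) (Tue,Tue,Tue) (Tue,Tue,Wed) (Tue,Tue,Thu) — 16.
Package=Thu: (Mon,Mon,Mon) (Mon,Mon,Tue) (Mon,Mon,Wed) (Mon,Mon,Thu) (Mon,Tue,Mon) (Mon,Tue,Tue) (Mon,Tue,Wed) (Mon,Tue,Thu) (Mon,Wed,Mon) (Mon,Wed,Tue) (Mon,Wed,Wed) (Mon,Wed,Thu) (Tue,Mon,Mon) (Tue,Mon,Tue) (Tue,Mon,Wed) (Tue,Mon,Thu) (Tue,Tue,Mon) (Tue,Tue,Tue) (Tue,Tue,Wed) (Tue,Tue,Thu) (Tue,Wed,Mon) (Tue,Wed,Tue) (Tue,Wed,Wed) (Tue,Wed,Thu) — 24.
Summing: 8 + 16 + 24 = 48.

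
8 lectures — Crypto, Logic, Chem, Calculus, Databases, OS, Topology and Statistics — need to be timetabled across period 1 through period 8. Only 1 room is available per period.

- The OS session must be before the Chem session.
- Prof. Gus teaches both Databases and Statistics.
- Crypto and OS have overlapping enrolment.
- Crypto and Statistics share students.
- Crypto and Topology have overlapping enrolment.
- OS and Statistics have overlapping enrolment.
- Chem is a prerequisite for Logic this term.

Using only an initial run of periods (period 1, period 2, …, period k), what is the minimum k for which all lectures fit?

The precedence chain requires at least 3 distinct periods.
With at most 1 per period and 8 lectures, at least 8 periods are needed.
8 works (last occupied period: period 8): for example OS -> period 1, Calculus -> period 5, Statistics -> period 8, Crypto -> period 4, Logic -> period 3, Databases -> period 6, Chem -> period 2, Topology -> period 7.

8 periods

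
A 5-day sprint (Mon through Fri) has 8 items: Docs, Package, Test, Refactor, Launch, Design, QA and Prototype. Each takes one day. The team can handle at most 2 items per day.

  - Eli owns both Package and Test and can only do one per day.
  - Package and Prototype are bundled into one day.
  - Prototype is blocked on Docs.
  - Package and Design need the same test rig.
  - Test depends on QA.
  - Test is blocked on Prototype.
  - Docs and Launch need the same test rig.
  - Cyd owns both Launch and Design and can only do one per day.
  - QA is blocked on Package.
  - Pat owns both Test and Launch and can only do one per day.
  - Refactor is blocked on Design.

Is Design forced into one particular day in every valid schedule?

Design can be Mon (e.g. Package in Tue, Docs in Mon, Launch in Fri, Design in Mon, Prototype in Tue, Refactor in Wed, Test in Thu, QA in Wed) or Tue (e.g. Launch -> Thu; Test -> Fri; Refactor -> Fri; Package -> Wed; QA -> Thu; Docs -> Mon; Prototype -> Wed; Design -> Tue).

No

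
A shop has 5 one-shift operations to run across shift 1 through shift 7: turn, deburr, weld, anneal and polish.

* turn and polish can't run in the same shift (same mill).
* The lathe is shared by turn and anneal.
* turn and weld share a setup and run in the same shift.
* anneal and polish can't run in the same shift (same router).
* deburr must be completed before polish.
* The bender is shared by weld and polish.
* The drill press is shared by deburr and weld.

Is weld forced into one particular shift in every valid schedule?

weld can be shift 1 (e.g. polish in shift 3; weld in shift 1; turn in shift 1; deburr in shift 2; anneal in shift 2) or shift 2 (e.g. deburr -> shift 1, polish -> shift 3, turn -> shift 2, weld -> shift 2, anneal -> shift 1).

No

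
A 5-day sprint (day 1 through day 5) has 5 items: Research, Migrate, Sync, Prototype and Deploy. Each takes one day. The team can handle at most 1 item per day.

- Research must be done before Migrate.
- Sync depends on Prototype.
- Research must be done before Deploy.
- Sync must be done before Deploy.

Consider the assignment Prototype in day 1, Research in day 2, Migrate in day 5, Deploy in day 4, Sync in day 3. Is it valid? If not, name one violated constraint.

Valid

Research must be done before Migrate — holds.
The team can handle at most 1 item per day — holds.
Sync must be done before Deploy — holds.
Research must be done before Deploy — holds.
Sync depends on Prototype — holds.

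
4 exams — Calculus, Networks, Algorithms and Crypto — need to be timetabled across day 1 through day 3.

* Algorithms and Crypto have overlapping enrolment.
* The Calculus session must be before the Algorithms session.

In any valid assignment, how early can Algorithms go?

day 2

Precedence pushes Algorithms to at least day 2.
Algorithms at day 2 is achievable: Calculus in day 1, Networks in day 1, Algorithms in day 2, Crypto in day 1.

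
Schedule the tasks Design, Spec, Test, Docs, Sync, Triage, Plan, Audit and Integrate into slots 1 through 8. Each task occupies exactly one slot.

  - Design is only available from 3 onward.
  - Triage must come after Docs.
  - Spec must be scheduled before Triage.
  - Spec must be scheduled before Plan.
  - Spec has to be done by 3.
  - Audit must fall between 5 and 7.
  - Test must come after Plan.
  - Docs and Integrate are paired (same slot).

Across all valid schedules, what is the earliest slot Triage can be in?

2

Precedence pushes Triage to at least 2.
Triage at 2 is achievable: Docs -> 1; Design -> 3; Triage -> 2; Test -> 3; Plan -> 2; Audit -> 5; Spec -> 1; Sync -> 1; Integrate -> 1.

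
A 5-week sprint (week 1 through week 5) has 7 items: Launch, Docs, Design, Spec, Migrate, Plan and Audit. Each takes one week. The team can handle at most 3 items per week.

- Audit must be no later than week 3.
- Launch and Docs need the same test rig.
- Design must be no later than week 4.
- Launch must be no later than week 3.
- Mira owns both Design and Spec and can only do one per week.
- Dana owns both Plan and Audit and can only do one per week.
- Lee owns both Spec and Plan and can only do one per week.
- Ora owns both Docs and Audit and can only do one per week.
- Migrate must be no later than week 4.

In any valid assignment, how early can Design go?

Design's own window allows nothing later than week 4.
Design at week 1 is achievable: Migrate=week 2; Design=week 1; Spec=week 2; Plan=week 3; Launch=week 1; Audit=week 1; Docs=week 2.

week 1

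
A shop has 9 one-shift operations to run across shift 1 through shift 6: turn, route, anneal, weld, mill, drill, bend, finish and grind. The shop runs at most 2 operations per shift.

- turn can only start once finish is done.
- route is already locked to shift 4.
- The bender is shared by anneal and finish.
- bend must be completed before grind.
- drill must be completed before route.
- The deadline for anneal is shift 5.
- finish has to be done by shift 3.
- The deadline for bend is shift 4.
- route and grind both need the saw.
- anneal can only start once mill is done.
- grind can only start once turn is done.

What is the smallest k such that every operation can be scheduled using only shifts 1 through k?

5

The precedence chain requires at least 3 distinct shifts.
With at most 2 per shift and 9 operations, at least 5 shifts are needed.
route can't be placed before shift 4, so the schedule must run through at least shift 4.
5 works (last occupied shift: shift 5): for example anneal -> shift 4, mill -> shift 2, weld -> shift 5, drill -> shift 3, grind -> shift 3, finish -> shift 1, turn -> shift 2, bend -> shift 1, route -> shift 4.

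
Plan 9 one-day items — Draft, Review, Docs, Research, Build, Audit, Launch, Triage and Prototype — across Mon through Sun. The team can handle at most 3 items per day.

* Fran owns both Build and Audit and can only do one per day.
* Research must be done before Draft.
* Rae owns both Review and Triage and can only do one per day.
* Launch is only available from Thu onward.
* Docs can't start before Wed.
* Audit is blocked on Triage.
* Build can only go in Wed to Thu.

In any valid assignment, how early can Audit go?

Precedence pushes Audit to at least Tue.
Audit at Tue is achievable: Launch -> Thu; Docs -> Wed; Prototype -> Mon; Research -> Mon; Draft -> Tue; Triage -> Mon; Audit -> Tue; Review -> Tue; Build -> Wed.

Tue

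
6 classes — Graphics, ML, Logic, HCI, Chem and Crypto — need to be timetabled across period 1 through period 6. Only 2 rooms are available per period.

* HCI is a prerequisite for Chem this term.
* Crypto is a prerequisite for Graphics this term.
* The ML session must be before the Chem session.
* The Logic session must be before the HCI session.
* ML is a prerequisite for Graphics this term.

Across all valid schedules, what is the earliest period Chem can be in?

Precedence pushes Chem to at least period 3.
Chem at period 3 is achievable: HCI in period 2, ML in period 1, Logic in period 1, Chem in period 3, Crypto in period 2, Graphics in period 3.

period 3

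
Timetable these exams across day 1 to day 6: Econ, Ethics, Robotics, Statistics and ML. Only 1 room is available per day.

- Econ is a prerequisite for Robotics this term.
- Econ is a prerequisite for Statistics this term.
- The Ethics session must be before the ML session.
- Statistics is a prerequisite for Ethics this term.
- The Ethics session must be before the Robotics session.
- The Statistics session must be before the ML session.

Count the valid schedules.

Splitting on Econ: it can be day 1 (10), day 2 (2). Listing each branch's schedules as (Ethics, Robotics, Statistics, ML) by day number:
Econ=day 1: (3,4,2,5) (3,4,2,6) (3,5,2,4) (3,5,2,6) (3,6,2,4) (3,6,2,5) (4,5,2,6) (4,5,3,6) (4,6,2,5) (4,6,3,5) — 10.
Econ=day 2: (4,5,3,6) (4,6,3,5) — 2.
Summing: 10 + 2 = 12.

12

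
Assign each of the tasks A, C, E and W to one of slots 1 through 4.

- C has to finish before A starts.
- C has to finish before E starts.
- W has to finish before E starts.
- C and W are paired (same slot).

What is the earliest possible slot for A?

Precedence pushes A to at least 2.
A at 2 is achievable: C in 1; W in 1; A in 2; E in 2.

2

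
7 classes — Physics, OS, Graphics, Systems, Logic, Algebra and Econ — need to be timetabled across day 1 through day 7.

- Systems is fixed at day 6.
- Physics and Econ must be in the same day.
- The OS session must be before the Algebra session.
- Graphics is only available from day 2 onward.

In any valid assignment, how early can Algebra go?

Precedence pushes Algebra to at least day 2.
Algebra at day 2 is achievable: Physics in day 1, Graphics in day 2, Logic in day 1, Econ in day 1, OS in day 1, Systems in day 6, Algebra in day 2.

day 2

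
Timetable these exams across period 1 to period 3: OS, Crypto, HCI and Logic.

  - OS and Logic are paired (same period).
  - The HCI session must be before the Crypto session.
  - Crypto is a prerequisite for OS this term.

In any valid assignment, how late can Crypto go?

Precedence pushes Crypto to at least period 2; downstream work caps Crypto at period 2.
Crypto at period 2 is achievable: OS -> period 3, HCI -> period 1, Logic -> period 3, Crypto -> period 2.

period 2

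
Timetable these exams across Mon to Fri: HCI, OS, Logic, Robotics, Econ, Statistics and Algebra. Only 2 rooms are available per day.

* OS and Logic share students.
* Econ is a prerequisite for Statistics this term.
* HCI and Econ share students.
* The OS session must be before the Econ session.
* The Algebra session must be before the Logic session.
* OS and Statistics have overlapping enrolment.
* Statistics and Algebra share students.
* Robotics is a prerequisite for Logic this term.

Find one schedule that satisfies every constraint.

OS -> Wed; Algebra -> Mon; Logic -> Tue; Econ -> Thu; Robotics -> Mon; HCI -> Tue; Statistics -> Fri

Checking: OS(Wed) before Econ(Thu); Robotics(Mon) before Logic(Tue); Econ(Thu) before Statistics(Fri); Algebra(Mon) before Logic(Tue); OS(Wed) != Logic(Tue); OS(Wed) != Statistics(Fri); HCI(Tue) != Econ(Thu); Statistics(Fri) != Algebra(Mon); max 2 per day (cap 2).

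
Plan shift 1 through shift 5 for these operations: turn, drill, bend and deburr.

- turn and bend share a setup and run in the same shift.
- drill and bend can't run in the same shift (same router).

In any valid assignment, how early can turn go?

turn at shift 1 is achievable: bend in shift 1; deburr in shift 1; turn in shift 1; drill in shift 2.

shift 1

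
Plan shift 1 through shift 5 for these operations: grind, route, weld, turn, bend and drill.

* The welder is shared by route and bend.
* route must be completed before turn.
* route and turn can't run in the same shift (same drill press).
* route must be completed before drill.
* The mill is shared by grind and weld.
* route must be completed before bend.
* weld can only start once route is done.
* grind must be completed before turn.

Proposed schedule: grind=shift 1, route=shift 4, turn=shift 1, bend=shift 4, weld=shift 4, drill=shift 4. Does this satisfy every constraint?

No — it violates: route must be completed before turn

route and turn can't run in the same shift (same drill press) — holds.
route must be completed before drill — violated.
route must be completed before bend — violated.
grind must be completed before turn — violated.
The mill is shared by grind and weld — holds.
The welder is shared by route and bend — violated.
weld can only start once route is done — violated.
route must be completed before turn — violated.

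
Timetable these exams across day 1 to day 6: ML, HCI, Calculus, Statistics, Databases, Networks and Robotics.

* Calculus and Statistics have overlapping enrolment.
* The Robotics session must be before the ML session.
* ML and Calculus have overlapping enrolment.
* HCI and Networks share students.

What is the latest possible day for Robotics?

day 5

Downstream work caps Robotics at day 5.
Robotics at day 5 is achievable: Statistics -> day 2, HCI -> day 1, Calculus -> day 1, Databases -> day 1, ML -> day 6, Networks -> day 2, Robotics -> day 5.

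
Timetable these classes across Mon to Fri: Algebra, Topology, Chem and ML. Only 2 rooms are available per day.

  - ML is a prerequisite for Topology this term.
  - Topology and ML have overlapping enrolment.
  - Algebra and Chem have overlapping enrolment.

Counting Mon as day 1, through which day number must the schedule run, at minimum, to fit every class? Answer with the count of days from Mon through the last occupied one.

The precedence chain requires at least 2 distinct days.
With at most 2 per day and 4 classes, at least 2 days are needed.
2 works (last occupied day: Tue): for example Topology in Tue; ML in Mon; Chem in Tue; Algebra in Mon.

2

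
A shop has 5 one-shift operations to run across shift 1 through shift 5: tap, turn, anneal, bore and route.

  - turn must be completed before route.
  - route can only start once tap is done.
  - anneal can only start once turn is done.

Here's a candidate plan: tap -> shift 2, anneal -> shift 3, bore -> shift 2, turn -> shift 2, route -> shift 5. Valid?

Yes

route can only start once tap is done — holds.
turn must be completed before route — holds.
anneal can only start once turn is done — holds.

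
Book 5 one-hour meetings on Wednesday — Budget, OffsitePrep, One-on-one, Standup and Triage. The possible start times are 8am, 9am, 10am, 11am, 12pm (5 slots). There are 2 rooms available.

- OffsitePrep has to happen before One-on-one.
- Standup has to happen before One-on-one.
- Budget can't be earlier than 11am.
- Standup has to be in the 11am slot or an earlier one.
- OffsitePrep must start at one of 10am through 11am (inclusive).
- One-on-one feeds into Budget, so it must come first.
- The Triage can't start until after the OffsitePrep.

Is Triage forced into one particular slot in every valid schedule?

Triage can be 11am (e.g. Budget -> 12pm; One-on-one -> 11am; OffsitePrep -> 10am; Triage -> 11am; Standup -> 8am) or 12pm (e.g. One-on-one -> 11am; Standup -> 8am; Budget -> 12pm; Triage -> 12pm; OffsitePrep -> 10am).

No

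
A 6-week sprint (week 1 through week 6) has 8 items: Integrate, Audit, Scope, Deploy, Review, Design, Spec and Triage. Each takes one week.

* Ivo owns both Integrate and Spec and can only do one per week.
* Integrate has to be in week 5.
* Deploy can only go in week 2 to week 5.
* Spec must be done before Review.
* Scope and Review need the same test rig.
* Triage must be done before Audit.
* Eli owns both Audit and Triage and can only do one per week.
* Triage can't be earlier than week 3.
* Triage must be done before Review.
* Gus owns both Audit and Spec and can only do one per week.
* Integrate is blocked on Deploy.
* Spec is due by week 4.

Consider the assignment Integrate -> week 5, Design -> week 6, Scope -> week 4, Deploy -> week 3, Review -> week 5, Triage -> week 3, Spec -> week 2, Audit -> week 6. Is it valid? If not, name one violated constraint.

Yes

Triage can't be earlier than week 3 — holds.
Spec is due by week 4 — holds.
Gus owns both Audit and Spec and can only do one per week — holds.
Deploy can only go in week 2 to week 5 — holds.
Ivo owns both Integrate and Spec and can only do one per week — holds.
Integrate is blocked on Deploy — holds.
Integrate has to be in week 5 — holds.
Triage must be done before Audit — holds.
Spec must be done before Review — holds.
Eli owns both Audit and Triage and can only do one per week — holds.
Scope and Review need the same test rig — holds.
Triage must be done before Review — holds.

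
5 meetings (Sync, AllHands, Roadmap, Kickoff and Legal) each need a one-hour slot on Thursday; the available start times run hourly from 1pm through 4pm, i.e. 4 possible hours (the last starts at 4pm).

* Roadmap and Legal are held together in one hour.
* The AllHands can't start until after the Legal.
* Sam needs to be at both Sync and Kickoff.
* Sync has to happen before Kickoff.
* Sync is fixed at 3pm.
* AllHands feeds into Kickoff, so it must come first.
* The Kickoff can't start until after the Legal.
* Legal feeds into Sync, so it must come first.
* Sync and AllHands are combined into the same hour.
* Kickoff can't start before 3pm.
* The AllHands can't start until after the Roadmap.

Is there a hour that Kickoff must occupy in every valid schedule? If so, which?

4pm

Kickoff's window is 3pm–4pm.
Sync is fixed at 3pm, and Kickoff can't share a hour with Sync.
So Kickoff must be 4pm.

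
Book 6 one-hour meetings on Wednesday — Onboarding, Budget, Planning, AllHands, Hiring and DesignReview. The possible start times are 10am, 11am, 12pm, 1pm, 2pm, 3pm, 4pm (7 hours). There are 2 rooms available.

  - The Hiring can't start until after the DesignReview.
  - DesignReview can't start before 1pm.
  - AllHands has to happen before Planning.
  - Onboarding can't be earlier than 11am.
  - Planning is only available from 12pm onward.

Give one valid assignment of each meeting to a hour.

Hiring=2pm, AllHands=10am, Onboarding=11am, DesignReview=1pm, Planning=12pm, Budget=10am

Checking: AllHands(10am) before Planning(12pm); DesignReview(1pm) before Hiring(2pm); Onboarding=11am in [11am,4pm]; DesignReview=1pm in [1pm,4pm]; Planning=12pm in [12pm,4pm]; max 2 per hour (cap 2).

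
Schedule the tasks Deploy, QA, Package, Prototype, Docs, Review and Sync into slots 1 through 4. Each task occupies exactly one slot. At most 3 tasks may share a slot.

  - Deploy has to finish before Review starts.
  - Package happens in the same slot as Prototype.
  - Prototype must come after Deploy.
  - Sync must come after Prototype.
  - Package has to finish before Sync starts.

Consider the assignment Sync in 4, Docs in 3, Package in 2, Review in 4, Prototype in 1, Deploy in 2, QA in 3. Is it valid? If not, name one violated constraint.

No. Prototype must come after Deploy is not satisfied.

Sync must come after Prototype — holds.
Prototype must come after Deploy — violated.
Deploy has to finish before Review starts — holds.
Package has to finish before Sync starts — holds.
At most 3 tasks may share a slot — holds.
Package happens in the same slot as Prototype — violated.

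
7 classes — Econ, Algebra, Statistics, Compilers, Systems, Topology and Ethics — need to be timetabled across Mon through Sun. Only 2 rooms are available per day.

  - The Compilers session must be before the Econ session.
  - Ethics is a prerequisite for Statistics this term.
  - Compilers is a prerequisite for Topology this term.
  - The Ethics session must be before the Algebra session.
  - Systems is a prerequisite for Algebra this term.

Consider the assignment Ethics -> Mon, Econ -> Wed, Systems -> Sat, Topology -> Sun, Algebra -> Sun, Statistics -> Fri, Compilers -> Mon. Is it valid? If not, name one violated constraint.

Yes

The Ethics session must be before the Algebra session — holds.
The Compilers session must be before the Econ session — holds.
Compilers is a prerequisite for Topology this term — holds.
Only 2 rooms are available per day — holds.
Ethics is a prerequisite for Statistics this term — holds.
Systems is a prerequisite for Algebra this term — holds.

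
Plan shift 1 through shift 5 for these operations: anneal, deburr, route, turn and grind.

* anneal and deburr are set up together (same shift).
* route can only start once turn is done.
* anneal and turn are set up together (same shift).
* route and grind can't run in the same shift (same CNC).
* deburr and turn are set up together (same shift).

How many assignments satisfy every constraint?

40

Splitting on anneal: it can be shift 1 (16), shift 2 (12), shift 3 (8), shift 4 (4). Listing each branch's schedules as (deburr, route, turn, grind) by shift number:
anneal=shift 1: (1,2,1,1) (1,2,1,3) (1,2,1,4) (1,2,1,5) (1,3,1,1) (1,3,1,2) (1,3,1,4) (1,3,1,5) (1,4,1,1) (1,4,1,2) (1,4,1,3) (1,4,1,5) (1,5,1,1) (1,5,1,2) (1,5,1,3) (1,5,1,4) — 16.
anneal=shift 2: (2,3,2,1) (2,3,2,2) (2,3,2,4) (2,3,2,5) (2,4,2,1) (2,4,2,2) (2,4,2,3) (2,4,2,5) (2,5,2,1) (2,5,2,2) (2,5,2,3) (2,5,2,4) — 12.
anneal=shift 3: (3,4,3,1) (3,4,3,2) (3,4,3,3) (3,4,3,5) (3,5,3,1) (3,5,3,2) (3,5,3,3) (3,5,3,4) — 8.
anneal=shift 4: (4,5,4,1) (4,5,4,2) (4,5,4,3) (4,5,4,4) — 4.
Summing: 16 + 12 + 8 + 4 = 40.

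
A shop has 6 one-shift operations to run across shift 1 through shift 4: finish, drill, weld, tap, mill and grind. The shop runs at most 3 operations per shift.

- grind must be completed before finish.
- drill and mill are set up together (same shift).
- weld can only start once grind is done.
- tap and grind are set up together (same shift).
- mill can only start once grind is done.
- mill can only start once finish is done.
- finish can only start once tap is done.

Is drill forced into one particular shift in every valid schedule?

drill can be shift 3 (e.g. tap=shift 1; mill=shift 3; grind=shift 1; finish=shift 2; weld=shift 2; drill=shift 3) or shift 4 (e.g. grind=shift 1, weld=shift 2, drill=shift 4, tap=shift 1, mill=shift 4, finish=shift 2).

No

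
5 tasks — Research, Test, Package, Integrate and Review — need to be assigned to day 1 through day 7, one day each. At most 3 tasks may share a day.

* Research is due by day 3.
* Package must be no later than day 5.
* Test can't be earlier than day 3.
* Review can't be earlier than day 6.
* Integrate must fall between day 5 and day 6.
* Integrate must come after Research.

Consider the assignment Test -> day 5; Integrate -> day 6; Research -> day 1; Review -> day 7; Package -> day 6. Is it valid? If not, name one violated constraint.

Invalid. Package must be no later than day 5.

Review can't be earlier than day 6 — holds.
Integrate must come after Research — holds.
Test can't be earlier than day 3 — holds.
Integrate must fall between day 5 and day 6 — holds.
At most 3 tasks may share a day — holds.
Research is due by day 3 — holds.
Package must be no later than day 5 — violated.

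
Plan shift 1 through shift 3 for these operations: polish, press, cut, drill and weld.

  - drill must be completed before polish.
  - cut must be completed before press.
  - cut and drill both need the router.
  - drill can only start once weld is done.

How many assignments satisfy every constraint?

Enumerating: weld -> shift 1, press -> shift 2, drill -> shift 2, polish -> shift 3, cut -> shift 1 | drill -> shift 2; press -> shift 3; polish -> shift 3; weld -> shift 1; cut -> shift 1.

2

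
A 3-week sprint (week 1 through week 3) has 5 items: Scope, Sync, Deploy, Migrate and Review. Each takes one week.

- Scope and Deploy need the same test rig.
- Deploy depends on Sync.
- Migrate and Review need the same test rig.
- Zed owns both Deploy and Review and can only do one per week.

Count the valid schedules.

Splitting on Scope: it can be week 1 (12), week 2 (8), week 3 (4). Listing each branch's schedules as (Sync, Deploy, Migrate, Review) by week number:
Scope=week 1: (1,2,1,3) (1,2,2,1) (1,2,2,3) (1,2,3,1) (1,3,1,2) (1,3,2,1) (1,3,3,1) (1,3,3,2) (2,3,1,2) (2,3,2,1) (2,3,3,1) (2,3,3,2) — 12.
Scope=week 2: (1,3,1,2) (1,3,2,1) (1,3,3,1) (1,3,3,2) (2,3,1,2) (2,3,2,1) (2,3,3,1) (2,3,3,2) — 8.
Scope=week 3: (1,2,1,3) (1,2,2,1) (1,2,2,3) (1,2,3,1) — 4.
Summing: 12 + 8 + 4 = 24.

24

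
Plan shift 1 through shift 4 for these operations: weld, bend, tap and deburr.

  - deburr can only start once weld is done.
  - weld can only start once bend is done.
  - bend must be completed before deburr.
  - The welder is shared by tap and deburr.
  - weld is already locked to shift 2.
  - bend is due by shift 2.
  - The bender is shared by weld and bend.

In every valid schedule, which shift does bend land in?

bend's window is shift 1–shift 2.
weld is fixed at shift 2, and bend can't share a shift with weld.
So bend must be shift 1.

shift 1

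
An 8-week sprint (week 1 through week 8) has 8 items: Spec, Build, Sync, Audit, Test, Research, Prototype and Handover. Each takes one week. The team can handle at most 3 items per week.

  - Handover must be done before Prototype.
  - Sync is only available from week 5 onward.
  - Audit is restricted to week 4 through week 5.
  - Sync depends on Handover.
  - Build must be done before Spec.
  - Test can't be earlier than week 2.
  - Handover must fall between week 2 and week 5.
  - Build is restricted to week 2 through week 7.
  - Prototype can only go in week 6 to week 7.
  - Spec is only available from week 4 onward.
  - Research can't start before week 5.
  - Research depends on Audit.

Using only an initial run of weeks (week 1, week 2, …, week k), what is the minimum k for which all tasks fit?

6

The precedence chain requires at least 2 distinct weeks.
With at most 3 per week and 8 tasks, at least 3 weeks are needed.
Prototype can't be placed before week 6, so the schedule must run through at least week 6.
6 works (last occupied week: week 6): for example Research=week 5, Handover=week 2, Test=week 2, Build=week 2, Spec=week 4, Sync=week 5, Prototype=week 6, Audit=week 4.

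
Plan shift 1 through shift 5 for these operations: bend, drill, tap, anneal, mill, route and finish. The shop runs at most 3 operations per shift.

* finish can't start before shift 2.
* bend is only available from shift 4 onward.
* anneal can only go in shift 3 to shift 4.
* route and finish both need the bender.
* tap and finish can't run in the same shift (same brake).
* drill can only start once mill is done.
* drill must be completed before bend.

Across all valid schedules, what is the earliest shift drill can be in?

shift 2

Precedence pushes drill to at least shift 2; downstream work caps drill at shift 4.
drill at shift 2 is achievable: tap in shift 1, drill in shift 2, route in shift 1, bend in shift 4, finish in shift 2, mill in shift 1, anneal in shift 3.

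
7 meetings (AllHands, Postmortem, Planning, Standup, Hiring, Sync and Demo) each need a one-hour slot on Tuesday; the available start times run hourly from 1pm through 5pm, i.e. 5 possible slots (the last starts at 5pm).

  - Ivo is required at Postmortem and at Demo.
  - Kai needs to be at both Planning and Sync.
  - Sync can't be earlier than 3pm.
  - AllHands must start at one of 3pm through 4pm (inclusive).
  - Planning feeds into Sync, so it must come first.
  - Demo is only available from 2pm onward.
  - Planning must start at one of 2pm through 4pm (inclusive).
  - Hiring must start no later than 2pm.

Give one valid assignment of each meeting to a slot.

Postmortem=1pm; Planning=2pm; Hiring=1pm; AllHands=3pm; Standup=1pm; Sync=3pm; Demo=2pm

Checking: Planning(2pm) before Sync(3pm); Planning(2pm) != Sync(3pm); Postmortem(1pm) != Demo(2pm); AllHands=3pm in [3pm,4pm]; Sync=3pm in [3pm,5pm]; Demo=2pm in [2pm,5pm]; Hiring=1pm in [1pm,2pm]; Planning=2pm in [2pm,4pm].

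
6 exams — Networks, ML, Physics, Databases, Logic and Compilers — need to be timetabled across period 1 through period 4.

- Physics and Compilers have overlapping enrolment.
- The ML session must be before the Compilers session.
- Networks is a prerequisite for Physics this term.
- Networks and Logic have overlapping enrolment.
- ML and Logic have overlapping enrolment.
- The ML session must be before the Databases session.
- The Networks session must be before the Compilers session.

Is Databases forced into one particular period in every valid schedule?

No

Databases can be period 2 (e.g. Networks=period 1; Physics=period 3; Compilers=period 2; Databases=period 2; Logic=period 2; ML=period 1) or period 3 (e.g. Networks -> period 1; ML -> period 1; Logic -> period 2; Compilers -> period 2; Databases -> period 3; Physics -> period 3).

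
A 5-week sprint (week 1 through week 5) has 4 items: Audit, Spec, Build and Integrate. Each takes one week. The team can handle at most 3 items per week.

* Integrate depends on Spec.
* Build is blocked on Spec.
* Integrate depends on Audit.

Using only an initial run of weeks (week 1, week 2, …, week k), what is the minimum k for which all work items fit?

2

The precedence chain requires at least 2 distinct weeks.
With at most 3 per week and 4 work items, at least 2 weeks are needed.
2 works (last occupied week: week 2): for example Audit=week 1; Integrate=week 2; Build=week 2; Spec=week 1.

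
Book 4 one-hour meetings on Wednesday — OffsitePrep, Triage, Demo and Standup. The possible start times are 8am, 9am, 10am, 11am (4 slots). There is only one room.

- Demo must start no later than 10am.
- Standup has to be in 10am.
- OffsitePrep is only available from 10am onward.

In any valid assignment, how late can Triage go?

Triage at 9am is achievable: Triage -> 9am, OffsitePrep -> 11am, Standup -> 10am, Demo -> 8am.
Nothing later works — the capacity limit rule out every slot after 9am.

9am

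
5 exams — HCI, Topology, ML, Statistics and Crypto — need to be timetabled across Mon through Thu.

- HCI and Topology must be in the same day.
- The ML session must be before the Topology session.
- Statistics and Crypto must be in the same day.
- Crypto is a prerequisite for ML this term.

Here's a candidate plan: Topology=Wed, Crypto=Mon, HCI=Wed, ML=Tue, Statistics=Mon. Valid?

Yes

HCI and Topology must be in the same day — holds.
Crypto is a prerequisite for ML this term — holds.
The ML session must be before the Topology session — holds.
Statistics and Crypto must be in the same day — holds.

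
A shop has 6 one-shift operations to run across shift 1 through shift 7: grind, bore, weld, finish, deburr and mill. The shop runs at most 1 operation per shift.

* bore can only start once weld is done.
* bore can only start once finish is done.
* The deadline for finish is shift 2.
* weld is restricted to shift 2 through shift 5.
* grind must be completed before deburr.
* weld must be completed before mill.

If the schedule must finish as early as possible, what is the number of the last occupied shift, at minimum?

shift 6

The precedence chain requires at least 2 distinct shifts.
With at most 1 per shift and 6 operations, at least 6 shifts are needed.
Propagating the time windows through the other constraints, bore can't land before shift 3, so the schedule must run through at least shift 3.
6 works (last occupied shift: shift 6): for example mill=shift 6, grind=shift 4, weld=shift 2, deburr=shift 5, bore=shift 3, finish=shift 1.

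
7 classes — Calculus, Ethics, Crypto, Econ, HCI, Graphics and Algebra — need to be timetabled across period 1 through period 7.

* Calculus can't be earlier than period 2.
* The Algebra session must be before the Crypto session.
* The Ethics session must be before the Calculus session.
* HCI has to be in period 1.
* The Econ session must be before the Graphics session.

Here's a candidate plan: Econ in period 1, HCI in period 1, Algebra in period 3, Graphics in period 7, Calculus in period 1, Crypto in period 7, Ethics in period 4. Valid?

HCI has to be in period 1 — holds.
The Econ session must be before the Graphics session — holds.
Calculus can't be earlier than period 2 — violated.
The Ethics session must be before the Calculus session — violated.
The Algebra session must be before the Crypto session — holds.

Invalid. Calculus can't be earlier than period 2.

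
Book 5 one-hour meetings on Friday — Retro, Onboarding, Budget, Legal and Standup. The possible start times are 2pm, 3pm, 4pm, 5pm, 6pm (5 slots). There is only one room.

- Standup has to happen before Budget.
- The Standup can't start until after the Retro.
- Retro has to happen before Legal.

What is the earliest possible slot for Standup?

3pm

Precedence pushes Standup to at least 3pm; downstream work caps Standup at 5pm.
Standup at 3pm is achievable: Legal=5pm; Budget=4pm; Onboarding=6pm; Retro=2pm; Standup=3pm.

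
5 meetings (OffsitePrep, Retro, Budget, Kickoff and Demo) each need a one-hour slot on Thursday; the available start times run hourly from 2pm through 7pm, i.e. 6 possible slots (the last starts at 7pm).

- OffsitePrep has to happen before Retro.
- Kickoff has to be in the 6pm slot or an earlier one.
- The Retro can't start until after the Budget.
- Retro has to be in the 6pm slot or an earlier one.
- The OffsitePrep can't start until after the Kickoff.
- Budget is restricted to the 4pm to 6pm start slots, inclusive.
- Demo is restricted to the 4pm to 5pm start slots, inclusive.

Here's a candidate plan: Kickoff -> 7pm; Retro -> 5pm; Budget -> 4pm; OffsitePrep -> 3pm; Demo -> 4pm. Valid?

Budget is restricted to the 4pm to 6pm start slots, inclusive — holds.
OffsitePrep has to happen before Retro — holds.
Retro has to be in the 6pm slot or an earlier one — holds.
The Retro can't start until after the Budget — holds.
Demo is restricted to the 4pm to 5pm start slots, inclusive — holds.
The OffsitePrep can't start until after the Kickoff — violated.
Kickoff has to be in the 6pm slot or an earlier one — violated.

No. Kickoff has to be in the 6pm slot or an earlier one is not satisfied.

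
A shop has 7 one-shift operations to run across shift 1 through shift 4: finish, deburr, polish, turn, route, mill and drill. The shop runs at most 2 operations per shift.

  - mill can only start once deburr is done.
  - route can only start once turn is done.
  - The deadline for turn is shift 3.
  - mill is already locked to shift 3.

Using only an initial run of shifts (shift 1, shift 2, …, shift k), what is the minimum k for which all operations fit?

4 shifts

The precedence chain requires at least 2 distinct shifts.
With at most 2 per shift and 7 operations, at least 4 shifts are needed.
mill can't be placed before shift 3, so the schedule must run through at least shift 3.
4 works (last occupied shift: shift 4): for example mill=shift 3, polish=shift 3, deburr=shift 1, finish=shift 2, turn=shift 1, route=shift 2, drill=shift 4.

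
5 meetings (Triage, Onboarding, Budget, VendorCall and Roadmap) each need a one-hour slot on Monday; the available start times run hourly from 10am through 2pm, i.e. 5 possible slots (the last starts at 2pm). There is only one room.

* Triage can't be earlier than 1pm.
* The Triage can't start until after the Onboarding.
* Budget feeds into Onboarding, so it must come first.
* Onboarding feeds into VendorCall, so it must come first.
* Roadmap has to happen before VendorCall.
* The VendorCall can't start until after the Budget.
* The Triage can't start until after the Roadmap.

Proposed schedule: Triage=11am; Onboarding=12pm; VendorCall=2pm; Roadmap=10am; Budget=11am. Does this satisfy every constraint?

No. Triage can't be earlier than 1pm is not satisfied.

Onboarding feeds into VendorCall, so it must come first — holds.
The Triage can't start until after the Roadmap — holds.
There is only one room — violated.
The Triage can't start until after the Onboarding — violated.
Triage can't be earlier than 1pm — violated.
Roadmap has to happen before VendorCall — holds.
The VendorCall can't start until after the Budget — holds.
Budget feeds into Onboarding, so it must come first — holds.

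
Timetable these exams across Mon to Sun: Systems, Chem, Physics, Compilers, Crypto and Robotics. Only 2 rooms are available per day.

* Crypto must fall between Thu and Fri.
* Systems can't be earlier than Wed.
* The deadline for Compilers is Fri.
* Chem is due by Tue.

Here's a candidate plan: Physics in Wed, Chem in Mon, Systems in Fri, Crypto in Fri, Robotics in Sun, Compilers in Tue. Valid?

Yes

Systems can't be earlier than Wed — holds.
Crypto must fall between Thu and Fri — holds.
Only 2 rooms are available per day — holds.
Chem is due by Tue — holds.
The deadline for Compilers is Fri — holds.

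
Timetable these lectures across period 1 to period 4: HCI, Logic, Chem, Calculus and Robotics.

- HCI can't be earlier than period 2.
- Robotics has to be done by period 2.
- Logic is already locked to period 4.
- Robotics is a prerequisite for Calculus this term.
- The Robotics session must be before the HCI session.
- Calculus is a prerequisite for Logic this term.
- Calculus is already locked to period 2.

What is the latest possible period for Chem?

period 4

Chem at period 4 is achievable: Logic -> period 4, Chem -> period 4, Robotics -> period 1, HCI -> period 2, Calculus -> period 2.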